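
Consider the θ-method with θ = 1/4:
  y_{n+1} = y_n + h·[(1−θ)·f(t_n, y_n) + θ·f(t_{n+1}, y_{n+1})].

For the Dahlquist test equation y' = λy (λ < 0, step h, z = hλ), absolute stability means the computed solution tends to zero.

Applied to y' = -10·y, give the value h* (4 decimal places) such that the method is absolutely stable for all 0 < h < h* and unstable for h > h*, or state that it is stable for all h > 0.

Test eqn y'=λy, z=hλ:
  y_{n+1} = y_n + z·[3/4·y_n + 1/4·y_{n+1}] ⇒ (1 − 1/4z)y_{n+1} = (1 + 3/4z)y_n
  ⇒ R(z) = (1 + 3/4z)/(1 − 1/4z).

Find x<0 with |R(x)|<1.
x=-1.7: |R|=0.1930
R=−1: 1+3/4x = −1+1/4x ⇒ -1/2x=2 ⇒ x=2/(-1/2)=-4.0000
Confirm numerically:
  x=-3.690: |R|=0.91938 <1
  x=-2.715: |R|=0.61727 <1
  x=-2.693: |R|=0.60944 <1
  x=-1.860: |R|=0.26962 <1
  x=-4.151: |R|=1.03705 >1
  x=-4.113: |R|=1.02786 >1
Interval (-4.0000, 0).

(-4.0000,0); λ=-10 ⇒ h* = (4)/10 = 0.4000.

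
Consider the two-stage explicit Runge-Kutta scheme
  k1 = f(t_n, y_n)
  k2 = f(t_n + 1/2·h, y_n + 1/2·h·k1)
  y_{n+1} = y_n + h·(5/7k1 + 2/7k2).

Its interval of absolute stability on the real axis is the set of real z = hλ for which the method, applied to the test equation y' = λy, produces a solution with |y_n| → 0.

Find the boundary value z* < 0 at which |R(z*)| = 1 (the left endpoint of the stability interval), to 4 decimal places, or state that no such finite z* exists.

z* = -7.0000.

On y'=λy, z=hλ:
  k1=λy_n ⇒ h·k1=z·y_n;  k2=λ(1+1/2z)y_n ⇒ h·k2=z(1+1/2z)y_n
  y_{n+1}/y_n = 1 + 5/7z + 2/7z(1+1/2z) = 1 + z + 1/7z²
  R(z) = 1 + z + 1/7z².

Solve |R(x)|<1 on ℝ⁻.
x=-1.43: |R|=0.1379
R=1: x+1/7x²=0 ⇒ x=−7=-7.0000; min R=1−1/(4·1/7)=-0.7500>−1
Confirm numerically:
  x=-6.923: |R|=0.92385 <1
  x=-5.782: |R|=0.00607 <1
  x=-3.747: |R|=0.74128 <1
  x=-3.489: |R|=0.74998 <1
  x=-7.575: |R|=1.62223 >1
  x=-7.416: |R|=1.44072 >1
  x=-7.288: |R|=1.29985 >1
Interval (-7.0000, 0).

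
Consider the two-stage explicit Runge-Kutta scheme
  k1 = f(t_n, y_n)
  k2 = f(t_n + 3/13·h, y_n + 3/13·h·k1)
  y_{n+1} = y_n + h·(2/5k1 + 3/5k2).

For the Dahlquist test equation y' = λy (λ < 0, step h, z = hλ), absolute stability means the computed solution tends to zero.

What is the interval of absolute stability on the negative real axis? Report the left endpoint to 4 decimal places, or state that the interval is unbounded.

z∈(-7.2222,0).

Test eqn y'=λy, z=hλ:
  k1=λy_n ⇒ h·k1=z·y_n;  k2=λ(1+3/13z)y_n ⇒ h·k2=z(1+3/13z)y_n
  y_{n+1}/y_n = 1 + 2/5z + 3/5z(1+3/13z) = 1 + z + 9/65z²
  R(z) = 1 + z + 9/65z².

Solve |R(x)|<1 on ℝ⁻.
x=-0.53: |R|=0.5089
R=1: x+9/65x²=0 ⇒ x=−65/9=-7.2222; min R=1−1/(4·9/65)=-0.8056>−1
Confirm numerically:
  x=-6.435: |R|=0.29859 <1
  x=-6.360: |R|=0.24071 <1
  x=-6.281: |R|=0.18144 <1
  x=-5.271: |R|=0.42406 <1
  x=-7.815: |R|=1.64143 >1
  x=-7.794: |R|=1.61704 >1
  x=-7.348: |R|=1.12797 >1
So |R|<1 on (-7.2222, 0).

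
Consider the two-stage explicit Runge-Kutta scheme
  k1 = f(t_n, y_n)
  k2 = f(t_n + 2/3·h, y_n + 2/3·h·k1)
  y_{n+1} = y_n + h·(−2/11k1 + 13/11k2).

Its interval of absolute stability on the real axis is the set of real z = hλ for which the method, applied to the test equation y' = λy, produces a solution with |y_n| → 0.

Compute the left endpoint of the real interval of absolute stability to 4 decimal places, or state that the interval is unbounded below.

z* = -1.2692.

Test eqn y'=λy, z=hλ:
  k1=λy_n ⇒ h·k1=z·y_n;  k2=λ(1+2/3z)y_n ⇒ h·k2=z(1+2/3z)y_n
  y_{n+1}/y_n = 1 − 2/11z + 13/11z(1+2/3z) = 1 + z + 26/33z²
  Hence R(z) = 1 + z + 26/33z².

Need |R(x)|<1, x<0.
x=-1.7: |R|=1.5770
R=1: x+26/33x²=0 ⇒ x=−33/26=-1.2692; min R=1−1/(4·26/33)=0.6827>−1
Confirm numerically:
  x=-0.934: |R|=0.75331 <1
  x=-0.914: |R|=0.74419 <1
  x=-0.805: |R|=0.70557 <1
  x=-1.548: |R|=1.34000 >1
  x=-1.290: |R|=1.02111 >1
So |R|<1 on (-1.2692, 0).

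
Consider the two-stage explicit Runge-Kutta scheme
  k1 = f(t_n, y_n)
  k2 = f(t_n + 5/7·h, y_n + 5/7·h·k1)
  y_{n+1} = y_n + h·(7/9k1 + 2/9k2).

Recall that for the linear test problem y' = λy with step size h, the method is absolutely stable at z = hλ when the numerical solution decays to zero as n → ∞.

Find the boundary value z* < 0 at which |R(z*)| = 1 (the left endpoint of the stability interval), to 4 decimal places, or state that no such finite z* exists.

z* = -6.3000.

With y'=λy (z=hλ):
  k1=λy_n ⇒ h·k1=z·y_n;  k2=λ(1+5/7z)y_n ⇒ h·k2=z(1+5/7z)y_n
  y_{n+1}/y_n = 1 + 7/9z + 2/9z(1+5/7z) = 1 + z + 10/63z²
  so R(z) = 1 + z + 10/63z².

Need |R(x)|<1, x<0.
x=-0.85: |R|=0.2647
R=1: x+10/63x²=0 ⇒ x=−63/10=-6.3000; min R=1−1/(4·10/63)=-0.5750>−1
Confirm numerically:
  x=-5.596: |R|=0.37467 <1
  x=-4.827: |R|=0.12860 <1
  x=-4.263: |R|=0.37837 <1
  x=-3.693: |R|=0.52820 <1
  x=-6.673: |R|=1.39508 >1
  x=-6.542: |R|=1.25130 >1
  x=-6.325: |R|=1.02510 >1
Interval (-6.3000, 0).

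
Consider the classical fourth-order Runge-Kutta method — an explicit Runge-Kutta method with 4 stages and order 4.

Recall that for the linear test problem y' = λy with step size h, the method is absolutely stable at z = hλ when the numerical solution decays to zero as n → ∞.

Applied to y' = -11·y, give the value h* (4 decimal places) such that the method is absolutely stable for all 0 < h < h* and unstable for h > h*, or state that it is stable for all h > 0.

(-2.7853,0); λ=-11 ⇒ h* = 0.2532.

Set f=λy, z=hλ:
  order 4, 4-stage ⇒ R(z)=1+z+z^2/2+z^3/6+z^4/24
  (e.g. R(-0.78)=0.46053, |R|=0.46053)

Solve |R(x)|<1 on ℝ⁻.
x=-0.78: |R|=0.4605
|R(-2.55)|=0.6995 |R(-1.1)|=0.3442 |R(-0.91)|=0.4070
Bisect:
  x_lo=-3.3311 |R|=2.1869  x_hi=-0.2399 |R|=0.7867
  mid=-1.78551 |R|=0.28328 →hi
  mid=-2.55831 |R|=0.70835 →hi
  mid=-2.94472 |R|=1.26820 →lo
  mid=-2.75151 |R|=0.95025 →hi
  mid=-2.84811 |R|=1.09892 →lo
  mid=-2.79981 |R|=1.02211 →lo
  mid=-2.77566 |R|=0.98558 →hi
  mid=-2.78774 |R|=1.00369 →lo
  mid=-2.78170 |R|=0.99460 →hi
  mid=-2.78472 |R|=0.99914 →hi
  ...
  [-2.78548,-2.78529] ⇒ x*=-2.7853
Interval (-2.7853, 0).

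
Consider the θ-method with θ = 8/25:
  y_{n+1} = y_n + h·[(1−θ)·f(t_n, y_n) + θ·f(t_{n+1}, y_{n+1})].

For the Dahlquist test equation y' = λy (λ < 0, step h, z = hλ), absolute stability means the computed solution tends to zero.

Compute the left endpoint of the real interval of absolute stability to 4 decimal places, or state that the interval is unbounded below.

Test eqn y'=λy, z=hλ:
  y_{n+1} = y_n + z·[17/25·y_n + 8/25·y_{n+1}] ⇒ (1 − 8/25z)y_{n+1} = (1 + 17/25z)y_n
  R(z) = (1 + 17/25z)/(1 − 8/25z).

Need |R(x)|<1, x<0.
x=-1.47: |R|=0.0003
R=−1: 1+17/25x = −1+8/25x ⇒ -9/25x=2 ⇒ x=2/(-9/25)=-5.5556
Confirm numerically:
  x=-4.496: |R|=0.84359 <1
  x=-4.282: |R|=0.80657 <1
  x=-2.668: |R|=0.43924 <1
  x=-2.250: |R|=0.30814 <1
  x=-5.851: |R|=1.03703 >1
  x=-5.730: |R|=1.02216 >1
Stable set (-5.5556, 0).

z* = -5.5556.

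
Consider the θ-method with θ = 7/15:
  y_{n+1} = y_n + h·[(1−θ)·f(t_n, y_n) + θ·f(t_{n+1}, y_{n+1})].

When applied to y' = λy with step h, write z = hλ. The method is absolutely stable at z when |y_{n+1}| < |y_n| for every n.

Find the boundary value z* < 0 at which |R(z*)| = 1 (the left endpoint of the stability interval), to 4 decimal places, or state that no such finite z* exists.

With y'=λy (z=hλ):
  y_{n+1} = y_n + z·[8/15·y_n + 7/15·y_{n+1}] ⇒ (1 − 7/15z)y_{n+1} = (1 + 8/15z)y_n
  ⇒ R(z) = (1 + 8/15z)/(1 − 7/15z).

Find x<0 with |R(x)|<1.
x=-1: |R|=0.3182
R=−1: 1+8/15x = −1+7/15x ⇒ -1/15x=2 ⇒ x=2/(-1/15)=-30.0000
Confirm numerically:
  x=-29.208: |R|=0.99639 <1
  x=-27.144: |R|=0.98607 <1
  x=-20.072: |R|=0.93616 <1
  x=-30.489: |R|=1.00214 >1
  x=-30.438: |R|=1.00192 >1
So |R|<1 on (-30.0000, 0).

left endpoint -30.0000.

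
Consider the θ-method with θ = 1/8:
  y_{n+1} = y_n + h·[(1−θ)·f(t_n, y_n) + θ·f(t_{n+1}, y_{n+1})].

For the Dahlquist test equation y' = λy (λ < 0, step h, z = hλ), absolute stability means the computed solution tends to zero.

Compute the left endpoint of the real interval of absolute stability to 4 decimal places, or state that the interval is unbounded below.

On y'=λy, z=hλ:
  y_{n+1} = y_n + z·[7/8·y_n + 1/8·y_{n+1}] ⇒ (1 − 1/8z)y_{n+1} = (1 + 7/8z)y_n
  Hence R(z) = (1 + 7/8z)/(1 − 1/8z).

Solve |R(x)|<1 on ℝ⁻.
x=-0.76: |R|=0.3059
R=−1: 1+7/8x = −1+1/8x ⇒ -3/4x=2 ⇒ x=2/(-3/4)=-2.6667
Confirm numerically:
  x=-2.477: |R|=0.89138 <1
  x=-1.378: |R|=0.17552 <1
  x=-1.189: |R|=0.03515 <1
  x=-3.158: |R|=1.26421 >1
  x=-3.005: |R|=1.18446 >1
  x=-2.918: |R|=1.13812 >1
Stable set (-2.6667, 0).

left endpoint -2.6667.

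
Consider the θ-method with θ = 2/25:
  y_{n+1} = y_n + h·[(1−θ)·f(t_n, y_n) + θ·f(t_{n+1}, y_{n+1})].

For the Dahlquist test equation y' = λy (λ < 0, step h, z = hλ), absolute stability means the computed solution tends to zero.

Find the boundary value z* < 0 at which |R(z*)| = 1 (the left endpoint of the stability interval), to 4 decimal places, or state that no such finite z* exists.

z* = -2.3810.

On y'=λy, z=hλ:
  y_{n+1} = y_n + z·[23/25·y_n + 2/25·y_{n+1}] ⇒ (1 − 2/25z)y_{n+1} = (1 + 23/25z)y_n
  R(z) = (1 + 23/25z)/(1 − 2/25z).

Solve |R(x)|<1 on ℝ⁻.
x=-0.73: |R|=0.3103
R=−1: 1+23/25x = −1+2/25x ⇒ -21/25x=2 ⇒ x=2/(-21/25)=-2.3810
Confirm numerically:
  x=-2.334: |R|=0.96677 <1
  x=-1.991: |R|=0.71745 <1
  x=-1.798: |R|=0.57190 <1
  x=-2.799: |R|=1.28691 >1
  x=-2.674: |R|=1.20278 >1
Interval (-2.3810, 0).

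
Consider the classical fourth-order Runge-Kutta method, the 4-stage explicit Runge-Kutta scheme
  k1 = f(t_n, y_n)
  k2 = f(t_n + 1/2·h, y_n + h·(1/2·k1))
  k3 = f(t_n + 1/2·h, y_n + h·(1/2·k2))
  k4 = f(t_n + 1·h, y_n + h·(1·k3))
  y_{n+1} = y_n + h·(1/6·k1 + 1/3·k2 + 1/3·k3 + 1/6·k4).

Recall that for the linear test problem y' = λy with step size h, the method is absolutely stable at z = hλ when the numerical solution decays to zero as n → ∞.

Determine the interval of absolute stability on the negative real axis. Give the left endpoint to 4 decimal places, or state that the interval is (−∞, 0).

z∈(-2.7853,0).

On y'=λy, z=hλ:
  order 4, 4-stage ⇒ R(z)=1+z+z^2/2+z^3/6+z^4/24
  (e.g. R(-1.56)=0.27083, |R|=0.27083)

Need |R(x)|<1, x<0.
x=-1.56: |R|=0.2708
|R(-3.14)|=1.6804 |R(-3.01)|=1.3951 |R(-2.24)|=0.4446
Bisect:
  x_lo=-3.5660 |R|=2.9721  x_hi=-0.0583 |R|=0.9434
  mid=-1.81214 |R|=0.28731 →hi
  mid=-2.68906 |R|=0.86435 →hi
  mid=-3.12752 |R|=1.65107 →lo
  mid=-2.90829 |R|=1.20184 →lo
  mid=-2.79868 |R|=1.02037 →lo
  mid=-2.74387 |R|=0.93932 →hi
  mid=-2.77127 |R|=0.97907 →hi
  ...
  [-2.78540,-2.78519] ⇒ x*=-2.7853
So |R|<1 on (-2.7853, 0).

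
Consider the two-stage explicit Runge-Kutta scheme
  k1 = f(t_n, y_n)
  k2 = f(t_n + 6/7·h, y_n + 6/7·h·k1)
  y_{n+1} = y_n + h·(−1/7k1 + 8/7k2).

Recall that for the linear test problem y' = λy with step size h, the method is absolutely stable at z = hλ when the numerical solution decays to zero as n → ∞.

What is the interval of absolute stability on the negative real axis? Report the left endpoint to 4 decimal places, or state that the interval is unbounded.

z∈(-1.0208,0).

Test eqn y'=λy, z=hλ:
  k1=λy_n ⇒ h·k1=z·y_n;  k2=λ(1+6/7z)y_n ⇒ h·k2=z(1+6/7z)y_n
  y_{n+1}/y_n = 1 − 1/7z + 8/7z(1+6/7z) = 1 + z + 48/49z²
  Hence R(z) = 1 + z + 48/49z².

Need |R(x)|<1, x<0.
x=-1.32: |R|=1.3868
R=1: x+48/49x²=0 ⇒ x=−49/48=-1.0208; min R=1−1/(4·48/49)=0.7448>−1
Confirm numerically:
  x=-0.599: |R|=0.75248 <1
  x=-0.546: |R|=0.74603 <1
  x=-0.523: |R|=0.74495 <1
  x=-1.403: |R|=1.52524 >1
  x=-1.282: |R|=1.32798 >1
  x=-1.078: |R|=1.06037 >1
Interval (-1.0208, 0).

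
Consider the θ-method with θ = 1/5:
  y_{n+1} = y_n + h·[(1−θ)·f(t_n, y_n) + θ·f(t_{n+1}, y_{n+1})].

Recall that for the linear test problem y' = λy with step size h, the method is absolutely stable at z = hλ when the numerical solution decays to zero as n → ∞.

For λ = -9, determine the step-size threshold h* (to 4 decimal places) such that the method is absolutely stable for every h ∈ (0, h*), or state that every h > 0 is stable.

Test eqn y'=λy, z=hλ:
  y_{n+1} = y_n + z·[4/5·y_n + 1/5·y_{n+1}] ⇒ (1 − 1/5z)y_{n+1} = (1 + 4/5z)y_n
  so R(z) = (1 + 4/5z)/(1 − 1/5z).

Find x<0 with |R(x)|<1.
x=-1.7: |R|=0.2687
R=−1: 1+4/5x = −1+1/5x ⇒ -3/5x=2 ⇒ x=2/(-3/5)=-3.3333
Confirm numerically:
  x=-3.271: |R|=0.97739 <1
  x=-3.153: |R|=0.93364 <1
  x=-2.933: |R|=0.84861 <1
  x=-1.711: |R|=0.27477 <1
  x=-3.683: |R|=1.12081 >1
  x=-3.603: |R|=1.09404 >1
  x=-3.554: |R|=1.07739 >1
So |R|<1 on (-3.3333, 0).

(-3.3333,0); λ=-9 ⇒ h* = (10/3)/9 = 0.3704.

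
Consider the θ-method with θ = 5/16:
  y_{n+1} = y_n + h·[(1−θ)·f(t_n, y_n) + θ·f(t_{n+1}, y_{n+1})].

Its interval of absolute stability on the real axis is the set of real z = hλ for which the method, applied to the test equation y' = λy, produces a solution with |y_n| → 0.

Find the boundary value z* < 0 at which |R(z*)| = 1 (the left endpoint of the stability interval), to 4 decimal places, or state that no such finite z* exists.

z* = -5.3333.

Test eqn y'=λy, z=hλ:
  y_{n+1} = y_n + z·[11/16·y_n + 5/16·y_{n+1}] ⇒ (1 − 5/16z)y_{n+1} = (1 + 11/16z)y_n
  R(z) = (1 + 11/16z)/(1 − 5/16z).

Boundary: |R(x)|=1, x<0.
x=-1.65: |R|=0.0887
R=−1: 1+11/16x = −1+5/16x ⇒ -3/8x=2 ⇒ x=2/(-3/8)=-5.3333
Confirm numerically:
  x=-5.065: |R|=0.96104 <1
  x=-4.402: |R|=0.85299 <1
  x=-3.022: |R|=0.55423 <1
  x=-2.468: |R|=0.39337 <1
  x=-5.727: |R|=1.05292 >1
  x=-5.354: |R|=1.00290 >1
Stable set (-5.3333, 0).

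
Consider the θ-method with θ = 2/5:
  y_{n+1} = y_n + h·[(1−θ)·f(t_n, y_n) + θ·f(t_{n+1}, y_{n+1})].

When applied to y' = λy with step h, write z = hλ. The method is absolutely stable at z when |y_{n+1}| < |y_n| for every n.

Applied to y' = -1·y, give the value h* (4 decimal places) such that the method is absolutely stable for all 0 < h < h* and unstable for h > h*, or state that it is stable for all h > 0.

Set f=λy, z=hλ:
  y_{n+1} = y_n + z·[3/5·y_n + 2/5·y_{n+1}] ⇒ (1 − 2/5z)y_{n+1} = (1 + 3/5z)y_n
  so R(z) = (1 + 3/5z)/(1 − 2/5z).

Solve |R(x)|<1 on ℝ⁻.
x=-1.45: |R|=0.0823
R=−1: 1+3/5x = −1+2/5x ⇒ -1/5x=2 ⇒ x=2/(-1/5)=-10.0000
Confirm numerically:
  x=-9.683: |R|=0.98699 <1
  x=-9.495: |R|=0.97895 <1
  x=-8.093: |R|=0.90999 <1
  x=-6.173: |R|=0.77937 <1
  x=-10.461: |R|=1.01778 >1
  x=-10.386: |R|=1.01498 >1
  x=-10.035: |R|=1.00140 >1
Stable set (-10.0000, 0).

(-10.0000,0); λ=-1 ⇒ h* = (10)/1 = 10.0000.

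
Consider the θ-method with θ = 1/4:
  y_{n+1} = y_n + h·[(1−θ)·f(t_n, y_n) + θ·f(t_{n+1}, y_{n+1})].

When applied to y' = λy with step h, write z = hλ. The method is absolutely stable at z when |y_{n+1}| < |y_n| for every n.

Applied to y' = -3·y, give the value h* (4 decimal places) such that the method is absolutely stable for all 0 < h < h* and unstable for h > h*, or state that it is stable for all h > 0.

(-4.0000,0); λ=-3 ⇒ h* = (4)/3 = 1.3333.

Test eqn y'=λy, z=hλ:
  y_{n+1} = y_n + z·[3/4·y_n + 1/4·y_{n+1}] ⇒ (1 − 1/4z)y_{n+1} = (1 + 3/4z)y_n
  so R(z) = (1 + 3/4z)/(1 − 1/4z).

Solve |R(x)|<1 on ℝ⁻.
x=-0.77: |R|=0.3543
R=−1: 1+3/4x = −1+1/4x ⇒ -1/2x=2 ⇒ x=2/(-1/2)=-4.0000
Confirm numerically:
  x=-2.636: |R|=0.58891 <1
  x=-2.598: |R|=0.57502 <1
  x=-2.309: |R|=0.46394 <1
  x=-1.650: |R|=0.16814 <1
  x=-4.199: |R|=1.04854 >1
  x=-4.178: |R|=1.04353 >1
Stable set (-4.0000, 0).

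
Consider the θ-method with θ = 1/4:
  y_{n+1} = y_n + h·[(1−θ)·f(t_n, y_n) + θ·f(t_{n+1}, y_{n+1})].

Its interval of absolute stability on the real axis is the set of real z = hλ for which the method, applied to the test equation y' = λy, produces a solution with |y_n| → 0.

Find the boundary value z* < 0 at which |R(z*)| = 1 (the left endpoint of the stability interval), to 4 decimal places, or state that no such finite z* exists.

left endpoint -4.0000.

Set f=λy, z=hλ:
  y_{n+1} = y_n + z·[3/4·y_n + 1/4·y_{n+1}] ⇒ (1 − 1/4z)y_{n+1} = (1 + 3/4z)y_n
  Hence R(z) = (1 + 3/4z)/(1 − 1/4z).

Need |R(x)|<1, x<0.
x=-0.93: |R|=0.2454
R=−1: 1+3/4x = −1+1/4x ⇒ -1/2x=2 ⇒ x=2/(-1/2)=-4.0000
Confirm numerically:
  x=-3.838: |R|=0.95866 <1
  x=-3.828: |R|=0.95606 <1
  x=-2.218: |R|=0.42683 <1
  x=-4.470: |R|=1.11098 >1
  x=-4.164: |R|=1.04018 >1
Interval (-4.0000, 0).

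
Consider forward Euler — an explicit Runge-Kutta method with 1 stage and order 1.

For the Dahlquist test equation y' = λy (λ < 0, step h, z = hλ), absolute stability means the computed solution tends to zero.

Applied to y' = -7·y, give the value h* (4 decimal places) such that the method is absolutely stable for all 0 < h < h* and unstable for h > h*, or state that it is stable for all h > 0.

On y'=λy, z=hλ:
  order 1, 1-stage ⇒ R(z)=1+z
  (e.g. R(-0.52)=0.48000, |R|=0.48000)

Solve |R(x)|<1 on ℝ⁻.
x=-0.52: |R|=0.4800
|R(-1.84)|=0.8400 |R(-1.28)|=0.2800 |R(-0.81)|=0.1900
Bisect:
  x_lo=-2.5713 |R|=1.5713  x_hi=-0.3692 |R|=0.6308
  mid=-1.47024 |R|=0.47024 →hi
  mid=-2.02076 |R|=1.02076 →lo
  mid=-1.74550 |R|=0.74550 →hi
  mid=-1.88313 |R|=0.88313 →hi
  mid=-1.95195 |R|=0.95195 →hi
  mid=-1.98635 |R|=0.98635 →hi
  mid=-2.00356 |R|=1.00356 →lo
  mid=-1.99495 |R|=0.99495 →hi
  mid=-1.99926 |R|=0.99926 →hi
  mid=-2.00141 |R|=1.00141 →lo
  ...
  [-2.00006,-1.99993] ⇒ x*=-2.0000
Interval (-2.0000, 0).

(-2.0000,0); λ=-7 ⇒ h* = 0.2857.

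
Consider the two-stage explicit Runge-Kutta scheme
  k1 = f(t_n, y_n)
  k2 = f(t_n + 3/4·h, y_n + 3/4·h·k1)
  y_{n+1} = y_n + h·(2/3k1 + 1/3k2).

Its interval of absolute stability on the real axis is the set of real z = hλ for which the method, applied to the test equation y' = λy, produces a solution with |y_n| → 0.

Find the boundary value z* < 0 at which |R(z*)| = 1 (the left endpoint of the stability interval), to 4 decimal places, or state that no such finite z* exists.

Test eqn y'=λy, z=hλ:
  k1=λy_n ⇒ h·k1=z·y_n;  k2=λ(1+3/4z)y_n ⇒ h·k2=z(1+3/4z)y_n
  y_{n+1}/y_n = 1 + 2/3z + 1/3z(1+3/4z) = 1 + z + 1/4z²
  ⇒ R(z) = 1 + z + 1/4z².

Find x<0 with |R(x)|<1.
x=-0.71: |R|=0.4160
R=1: x+1/4x²=0 ⇒ x=−4=-4.0000; min R=1−1/(4·1/4)=0.0000>−1
Confirm numerically:
  x=-2.977: |R|=0.23863 <1
  x=-2.364: |R|=0.03312 <1
  x=-2.295: |R|=0.02176 <1
  x=-4.570: |R|=1.65123 >1
  x=-4.268: |R|=1.28596 >1
  x=-4.192: |R|=1.20122 >1
So |R|<1 on (-4.0000, 0).

z* = -4.0000.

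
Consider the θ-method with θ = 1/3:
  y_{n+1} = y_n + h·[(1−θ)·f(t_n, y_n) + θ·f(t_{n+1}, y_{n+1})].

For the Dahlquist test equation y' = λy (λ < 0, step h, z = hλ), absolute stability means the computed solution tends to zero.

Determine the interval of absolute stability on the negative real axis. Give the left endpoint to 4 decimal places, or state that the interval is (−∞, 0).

z∈(-6.0000,0).

With y'=λy (z=hλ):
  y_{n+1} = y_n + z·[2/3·y_n + 1/3·y_{n+1}] ⇒ (1 − 1/3z)y_{n+1} = (1 + 2/3z)y_n
  Hence R(z) = (1 + 2/3z)/(1 − 1/3z).

Find x<0 with |R(x)|<1.
x=-0.54: |R|=0.5424
R=−1: 1+2/3x = −1+1/3x ⇒ -1/3x=2 ⇒ x=2/(-1/3)=-6.0000
Confirm numerically:
  x=-5.342: |R|=0.92112 <1
  x=-4.211: |R|=0.75191 <1
  x=-3.388: |R|=0.59111 <1
  x=-2.544: |R|=0.37662 <1
  x=-6.348: |R|=1.03723 >1
  x=-6.074: |R|=1.00816 >1
Stable set (-6.0000, 0).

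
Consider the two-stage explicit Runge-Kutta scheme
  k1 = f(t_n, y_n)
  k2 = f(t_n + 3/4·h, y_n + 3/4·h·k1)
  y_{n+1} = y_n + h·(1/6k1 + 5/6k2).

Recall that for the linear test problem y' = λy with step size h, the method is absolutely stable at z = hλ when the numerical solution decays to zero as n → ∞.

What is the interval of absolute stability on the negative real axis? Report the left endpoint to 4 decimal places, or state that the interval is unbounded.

(-1.6000, 0).

Set f=λy, z=hλ:
  k1=λy_n ⇒ h·k1=z·y_n;  k2=λ(1+3/4z)y_n ⇒ h·k2=z(1+3/4z)y_n
  y_{n+1}/y_n = 1 + 1/6z + 5/6z(1+3/4z) = 1 + z + 5/8z²
  ⇒ R(z) = 1 + z + 5/8z².

Find x<0 with |R(x)|<1.
x=-1.3: |R|=0.7562
R=1: x+5/8x²=0 ⇒ x=−8/5=-1.6000; min R=1−1/(4·5/8)=0.6000>−1
Confirm numerically:
  x=-1.495: |R|=0.90189 <1
  x=-1.061: |R|=0.64258 <1
  x=-1.049: |R|=0.63875 <1
  x=-1.800: |R|=1.22500 >1
  x=-1.763: |R|=1.17961 >1
So |R|<1 on (-1.6000, 0).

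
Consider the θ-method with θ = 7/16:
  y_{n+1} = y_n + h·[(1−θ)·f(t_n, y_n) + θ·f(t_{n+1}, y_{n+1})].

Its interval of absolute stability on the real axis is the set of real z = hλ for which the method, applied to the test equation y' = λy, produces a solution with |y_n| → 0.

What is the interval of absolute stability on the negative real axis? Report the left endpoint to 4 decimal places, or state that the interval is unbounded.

On y'=λy, z=hλ:
  y_{n+1} = y_n + z·[9/16·y_n + 7/16·y_{n+1}] ⇒ (1 − 7/16z)y_{n+1} = (1 + 9/16z)y_n
  so R(z) = (1 + 9/16z)/(1 − 7/16z).

Boundary: |R(x)|=1, x<0.
x=-0.87: |R|=0.3699
R=−1: 1+9/16x = −1+7/16x ⇒ -1/8x=2 ⇒ x=2/(-1/8)=-16.0000
Confirm numerically:
  x=-14.799: |R|=0.97992 <1
  x=-8.866: |R|=0.81722 <1
  x=-7.085: |R|=0.72818 <1
  x=-16.442: |R|=1.00674 >1
  x=-16.245: |R|=1.00378 >1
Interval (-16.0000, 0).

(-16.0000, 0).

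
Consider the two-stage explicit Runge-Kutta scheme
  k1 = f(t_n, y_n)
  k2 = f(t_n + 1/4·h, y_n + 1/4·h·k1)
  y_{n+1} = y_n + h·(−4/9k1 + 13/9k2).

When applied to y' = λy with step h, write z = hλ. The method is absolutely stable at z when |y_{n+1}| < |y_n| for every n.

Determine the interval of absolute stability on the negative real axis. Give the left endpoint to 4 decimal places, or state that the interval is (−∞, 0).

z∈(-2.7692,0).

Test eqn y'=λy, z=hλ:
  k1=λy_n ⇒ h·k1=z·y_n;  k2=λ(1+1/4z)y_n ⇒ h·k2=z(1+1/4z)y_n
  y_{n+1}/y_n = 1 − 4/9z + 13/9z(1+1/4z) = 1 + z + 13/36z²
  Hence R(z) = 1 + z + 13/36z².

Solve |R(x)|<1 on ℝ⁻.
x=-0.54: |R|=0.5653
R=1: x+13/36x²=0 ⇒ x=−36/13=-2.7692; min R=1−1/(4·13/36)=0.3077>−1
Confirm numerically:
  x=-1.715: |R|=0.34711 <1
  x=-1.648: |R|=0.33274 <1
  x=-1.240: |R|=0.31524 <1
  x=-3.303: |R|=1.63665 >1
  x=-3.232: |R|=1.54010 >1
  x=-2.839: |R|=1.07153 >1
Stable set (-2.7692, 0).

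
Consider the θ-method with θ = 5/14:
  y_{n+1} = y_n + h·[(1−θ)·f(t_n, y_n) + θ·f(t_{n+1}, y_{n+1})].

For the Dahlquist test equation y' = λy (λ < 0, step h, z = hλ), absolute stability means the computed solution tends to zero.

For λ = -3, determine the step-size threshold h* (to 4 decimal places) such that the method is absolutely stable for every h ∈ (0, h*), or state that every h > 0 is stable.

(-7.0000,0); λ=-3 ⇒ h* = (7)/3 = 2.3333.

With y'=λy (z=hλ):
  y_{n+1} = y_n + z·[9/14·y_n + 5/14·y_{n+1}] ⇒ (1 − 5/14z)y_{n+1} = (1 + 9/14z)y_n
  ⇒ R(z) = (1 + 9/14z)/(1 − 5/14z).

Find x<0 with |R(x)|<1.
x=-1.47: |R|=0.0361
R=−1: 1+9/14x = −1+5/14x ⇒ -2/7x=2 ⇒ x=2/(-2/7)=-7.0000
Confirm numerically:
  x=-5.794: |R|=0.88774 <1
  x=-5.784: |R|=0.88667 <1
  x=-4.936: |R|=0.78656 <1
  x=-3.340: |R|=0.52313 <1
  x=-7.508: |R|=1.03943 >1
  x=-7.485: |R|=1.03772 >1
Stable set (-7.0000, 0).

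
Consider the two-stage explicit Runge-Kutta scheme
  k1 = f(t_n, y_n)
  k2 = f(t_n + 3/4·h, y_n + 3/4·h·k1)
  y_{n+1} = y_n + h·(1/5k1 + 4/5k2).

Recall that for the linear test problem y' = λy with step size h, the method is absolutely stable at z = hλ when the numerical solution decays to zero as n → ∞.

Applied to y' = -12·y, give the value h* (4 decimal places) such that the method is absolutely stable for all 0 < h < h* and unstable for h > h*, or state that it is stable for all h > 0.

(-1.6667,0); λ=-12 ⇒ h* = (5/3)/12 = 0.1389.

Set f=λy, z=hλ:
  k1=λy_n ⇒ h·k1=z·y_n;  k2=λ(1+3/4z)y_n ⇒ h·k2=z(1+3/4z)y_n
  y_{n+1}/y_n = 1 + 1/5z + 4/5z(1+3/4z) = 1 + z + 3/5z²
  R(z) = 1 + z + 3/5z².

Find x<0 with |R(x)|<1.
x=-1.5: |R|=0.8500
R=1: x+3/5x²=0 ⇒ x=−5/3=-1.6667; min R=1−1/(4·3/5)=0.5833>−1
Confirm numerically:
  x=-1.386: |R|=0.76660 <1
  x=-0.781: |R|=0.58498 <1
  x=-0.769: |R|=0.58582 <1
  x=-2.029: |R|=1.44110 >1
  x=-1.917: |R|=1.28793 >1
  x=-1.794: |R|=1.13706 >1
Stable set (-1.6667, 0).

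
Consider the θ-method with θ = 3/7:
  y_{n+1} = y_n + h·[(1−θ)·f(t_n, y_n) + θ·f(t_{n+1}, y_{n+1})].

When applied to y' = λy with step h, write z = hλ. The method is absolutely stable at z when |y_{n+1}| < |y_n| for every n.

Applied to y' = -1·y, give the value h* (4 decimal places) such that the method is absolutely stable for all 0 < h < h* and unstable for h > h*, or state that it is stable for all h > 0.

Set f=λy, z=hλ:
  y_{n+1} = y_n + z·[4/7·y_n + 3/7·y_{n+1}] ⇒ (1 − 3/7z)y_{n+1} = (1 + 4/7z)y_n
  R(z) = (1 + 4/7z)/(1 − 3/7z).

Find x<0 with |R(x)|<1.
x=-0.96: |R|=0.3198
R=−1: 1+4/7x = −1+3/7x ⇒ -1/7x=2 ⇒ x=2/(-1/7)=-14.0000
Confirm numerically:
  x=-13.060: |R|=0.97964 <1
  x=-7.579: |R|=0.78407 <1
  x=-6.615: |R|=0.72490 <1
  x=-5.977: |R|=0.67819 <1
  x=-14.381: |R|=1.00760 >1
  x=-14.232: |R|=1.00467 >1
  x=-14.069: |R|=1.00140 >1
Stable set (-14.0000, 0).

(-14.0000,0); λ=-1 ⇒ h* = (14)/1 = 14.0000.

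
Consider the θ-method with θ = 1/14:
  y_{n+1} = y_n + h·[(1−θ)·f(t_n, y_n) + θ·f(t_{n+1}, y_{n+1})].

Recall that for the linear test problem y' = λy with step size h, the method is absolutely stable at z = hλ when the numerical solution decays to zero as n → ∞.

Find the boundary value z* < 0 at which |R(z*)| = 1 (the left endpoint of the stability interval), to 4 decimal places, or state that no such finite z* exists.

left endpoint -2.3333.

Set f=λy, z=hλ:
  y_{n+1} = y_n + z·[13/14·y_n + 1/14·y_{n+1}] ⇒ (1 − 1/14z)y_{n+1} = (1 + 13/14z)y_n
  so R(z) = (1 + 13/14z)/(1 − 1/14z).

Need |R(x)|<1, x<0.
x=-1.58: |R|=0.4198
R=−1: 1+13/14x = −1+1/14x ⇒ -6/7x=2 ⇒ x=2/(-6/7)=-2.3333
Confirm numerically:
  x=-1.974: |R|=0.73006 <1
  x=-1.939: |R|=0.70312 <1
  x=-1.725: |R|=0.53577 <1
  x=-2.915: |R|=1.41265 >1
  x=-2.816: |R|=1.34443 >1
  x=-2.714: |R|=1.27330 >1
Stable set (-2.3333, 0).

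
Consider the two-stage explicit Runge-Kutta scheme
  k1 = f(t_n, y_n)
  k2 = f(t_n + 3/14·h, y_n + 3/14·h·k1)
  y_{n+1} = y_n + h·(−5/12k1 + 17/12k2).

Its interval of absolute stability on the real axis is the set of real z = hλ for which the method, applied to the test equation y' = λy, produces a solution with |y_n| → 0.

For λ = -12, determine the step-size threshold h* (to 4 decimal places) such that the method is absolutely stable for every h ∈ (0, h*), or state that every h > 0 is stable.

(-3.2941,0); λ=-12 ⇒ h* = (56/17)/12 = 0.2745.

On y'=λy, z=hλ:
  k1=λy_n ⇒ h·k1=z·y_n;  k2=λ(1+3/14z)y_n ⇒ h·k2=z(1+3/14z)y_n
  y_{n+1}/y_n = 1 − 5/12z + 17/12z(1+3/14z) = 1 + z + 17/56z²
  R(z) = 1 + z + 17/56z².

Boundary: |R(x)|=1, x<0.
x=-0.3: |R|=0.7273
R=1: x+17/56x²=0 ⇒ x=−56/17=-3.2941; min R=1−1/(4·17/56)=0.1765>−1
Confirm numerically:
  x=-2.642: |R|=0.47698 <1
  x=-2.420: |R|=0.35784 <1
  x=-1.933: |R|=0.20129 <1
  x=-1.330: |R|=0.20699 <1
  x=-3.838: |R|=1.63368 >1
  x=-3.693: |R|=1.44718 >1
  x=-3.602: |R|=1.33666 >1
Interval (-3.2941, 0).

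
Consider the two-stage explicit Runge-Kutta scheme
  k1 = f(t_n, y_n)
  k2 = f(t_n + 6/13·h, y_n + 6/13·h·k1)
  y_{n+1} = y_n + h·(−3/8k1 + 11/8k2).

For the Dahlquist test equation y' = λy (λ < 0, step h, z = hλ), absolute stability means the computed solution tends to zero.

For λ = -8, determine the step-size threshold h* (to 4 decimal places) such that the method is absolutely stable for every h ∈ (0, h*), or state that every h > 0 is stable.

(-1.5758,0); λ=-8 ⇒ h* = (52/33)/8 = 0.1970.

On y'=λy, z=hλ:
  k1=λy_n ⇒ h·k1=z·y_n;  k2=λ(1+6/13z)y_n ⇒ h·k2=z(1+6/13z)y_n
  y_{n+1}/y_n = 1 − 3/8z + 11/8z(1+6/13z) = 1 + z + 33/52z²
  R(z) = 1 + z + 33/52z².

Boundary: |R(x)|=1, x<0.
x=-1.37: |R|=0.8211
R=1: x+33/52x²=0 ⇒ x=−52/33=-1.5758; min R=1−1/(4·33/52)=0.6061>−1
Confirm numerically:
  x=-1.422: |R|=0.86125 <1
  x=-1.341: |R|=0.80022 <1
  x=-1.235: |R|=0.73293 <1
  x=-0.797: |R|=0.60611 <1
  x=-2.068: |R|=1.64601 >1
  x=-1.997: |R|=1.53385 >1
  x=-1.831: |R|=1.29659 >1
Stable set (-1.5758, 0).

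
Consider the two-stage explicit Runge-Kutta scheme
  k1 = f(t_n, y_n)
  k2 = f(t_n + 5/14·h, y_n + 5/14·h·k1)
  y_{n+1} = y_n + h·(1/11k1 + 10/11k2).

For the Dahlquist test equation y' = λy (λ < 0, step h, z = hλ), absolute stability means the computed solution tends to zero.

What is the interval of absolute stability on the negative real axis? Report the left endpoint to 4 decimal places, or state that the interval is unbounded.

With y'=λy (z=hλ):
  k1=λy_n ⇒ h·k1=z·y_n;  k2=λ(1+5/14z)y_n ⇒ h·k2=z(1+5/14z)y_n
  y_{n+1}/y_n = 1 + 1/11z + 10/11z(1+5/14z) = 1 + z + 25/77z²
  Hence R(z) = 1 + z + 25/77z².

Boundary: |R(x)|=1, x<0.
x=-0.88: |R|=0.3714
R=1: x+25/77x²=0 ⇒ x=−77/25=-3.0800; min R=1−1/(4·25/77)=0.2300>−1
Confirm numerically:
  x=-2.743: |R|=0.69987 <1
  x=-2.609: |R|=0.60103 <1
  x=-2.230: |R|=0.38458 <1
  x=-2.137: |R|=0.34572 <1
  x=-3.624: |R|=1.64008 >1
  x=-3.323: |R|=1.26217 >1
  x=-3.140: |R|=1.06117 >1
Stable set (-3.0800, 0).

(-3.0800, 0).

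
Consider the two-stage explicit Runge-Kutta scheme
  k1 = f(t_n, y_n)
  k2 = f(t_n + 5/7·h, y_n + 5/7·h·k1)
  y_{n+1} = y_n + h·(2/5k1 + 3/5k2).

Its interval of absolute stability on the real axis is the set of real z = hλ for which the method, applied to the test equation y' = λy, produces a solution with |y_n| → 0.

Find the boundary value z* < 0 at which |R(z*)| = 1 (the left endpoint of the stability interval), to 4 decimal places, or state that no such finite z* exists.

z* = -2.3333.

On y'=λy, z=hλ:
  k1=λy_n ⇒ h·k1=z·y_n;  k2=λ(1+5/7z)y_n ⇒ h·k2=z(1+5/7z)y_n
  y_{n+1}/y_n = 1 + 2/5z + 3/5z(1+5/7z) = 1 + z + 3/7z²
  ⇒ R(z) = 1 + z + 3/7z².

Boundary: |R(x)|=1, x<0.
x=-1.08: |R|=0.4199
R=1: x+3/7x²=0 ⇒ x=−7/3=-2.3333; min R=1−1/(4·3/7)=0.4167>−1
Confirm numerically:
  x=-1.476: |R|=0.45768 <1
  x=-1.016: |R|=0.42640 <1
  x=-1.003: |R|=0.42815 <1
  x=-2.896: |R|=1.69835 >1
  x=-2.888: |R|=1.68652 >1
Stable set (-2.3333, 0).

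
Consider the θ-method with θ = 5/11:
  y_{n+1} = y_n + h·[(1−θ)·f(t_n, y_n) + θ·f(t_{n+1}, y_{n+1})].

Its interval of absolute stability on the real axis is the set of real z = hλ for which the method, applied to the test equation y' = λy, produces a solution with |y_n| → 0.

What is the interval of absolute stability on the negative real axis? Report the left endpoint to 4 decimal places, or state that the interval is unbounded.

On y'=λy, z=hλ:
  y_{n+1} = y_n + z·[6/11·y_n + 5/11·y_{n+1}] ⇒ (1 − 5/11z)y_{n+1} = (1 + 6/11z)y_n
  so R(z) = (1 + 6/11z)/(1 − 5/11z).

Need |R(x)|<1, x<0.
x=-0.86: |R|=0.3817
R=−1: 1+6/11x = −1+5/11x ⇒ -1/11x=2 ⇒ x=2/(-1/11)=-22.0000
Confirm numerically:
  x=-18.255: |R|=0.96338 <1
  x=-15.431: |R|=0.92548 <1
  x=-13.518: |R|=0.89207 <1
  x=-13.014: |R|=0.88187 <1
  x=-22.116: |R|=1.00095 >1
  x=-22.050: |R|=1.00041 >1
  x=-22.040: |R|=1.00033 >1
Interval (-22.0000, 0).

(-22.0000, 0).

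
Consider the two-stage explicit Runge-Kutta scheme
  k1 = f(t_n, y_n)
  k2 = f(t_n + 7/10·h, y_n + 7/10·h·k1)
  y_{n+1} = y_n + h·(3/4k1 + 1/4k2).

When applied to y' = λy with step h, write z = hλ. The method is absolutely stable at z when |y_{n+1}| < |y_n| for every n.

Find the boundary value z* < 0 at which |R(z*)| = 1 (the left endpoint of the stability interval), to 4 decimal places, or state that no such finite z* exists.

z* = -5.7143.

With y'=λy (z=hλ):
  k1=λy_n ⇒ h·k1=z·y_n;  k2=λ(1+7/10z)y_n ⇒ h·k2=z(1+7/10z)y_n
  y_{n+1}/y_n = 1 + 3/4z + 1/4z(1+7/10z) = 1 + z + 7/40z²
  so R(z) = 1 + z + 7/40z².

Solve |R(x)|<1 on ℝ⁻.
x=-1.77: |R|=0.2217
R=1: x+7/40x²=0 ⇒ x=−40/7=-5.7143; min R=1−1/(4·7/40)=-0.4286>−1
Confirm numerically:
  x=-5.552: |R|=0.84232 <1
  x=-5.082: |R|=0.43768 <1
  x=-3.892: |R|=0.24116 <1
  x=-6.126: |R|=1.44138 >1
  x=-6.003: |R|=1.30330 >1
So |R|<1 on (-5.7143, 0).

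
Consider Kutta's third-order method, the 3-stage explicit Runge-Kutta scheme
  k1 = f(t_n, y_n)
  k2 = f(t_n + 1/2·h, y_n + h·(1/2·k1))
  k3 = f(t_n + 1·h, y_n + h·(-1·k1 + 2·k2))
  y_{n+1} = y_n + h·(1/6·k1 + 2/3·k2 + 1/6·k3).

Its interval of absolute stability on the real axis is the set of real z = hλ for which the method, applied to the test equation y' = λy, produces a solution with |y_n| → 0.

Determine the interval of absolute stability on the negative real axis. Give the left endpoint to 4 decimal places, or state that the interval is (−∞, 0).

With y'=λy (z=hλ):
  order 3, 3-stage ⇒ R(z)=1+z+z^2/2+z^3/6
  (e.g. R(-0.42)=0.65585, |R|=0.65585)

Need |R(x)|<1, x<0.
x=-0.42: |R|=0.6559
|R(-1.31)|=0.1734 |R(-1.27)|=0.1951 |R(-0.82)|=0.4243
Bisect:
  x_lo=-3.4097 |R|=3.2037  x_hi=-0.3053 |R|=0.7366
  mid=-1.85752 |R|=0.20052 →hi
  mid=-2.63363 |R|=1.21010 →lo
  mid=-2.24557 |R|=0.61153 →hi
  mid=-2.43960 |R|=0.88372 →hi
  mid=-2.53662 |R|=1.03968 →lo
  mid=-2.48811 |R|=0.95995 →hi
  mid=-2.51236 |R|=0.99937 →hi
  mid=-2.52449 |R|=1.01941 →lo
  ...
  [-2.51293,-2.51274] ⇒ x*=-2.5127
Interval (-2.5127, 0).

z∈(-2.5127,0).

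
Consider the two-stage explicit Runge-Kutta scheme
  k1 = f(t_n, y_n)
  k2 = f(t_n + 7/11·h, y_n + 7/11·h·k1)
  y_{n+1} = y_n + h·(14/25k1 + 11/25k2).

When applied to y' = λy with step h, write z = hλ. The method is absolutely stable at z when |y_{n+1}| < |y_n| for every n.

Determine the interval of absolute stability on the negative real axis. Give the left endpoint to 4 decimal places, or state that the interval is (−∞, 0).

z∈(-3.5714,0).

Set f=λy, z=hλ:
  k1=λy_n ⇒ h·k1=z·y_n;  k2=λ(1+7/11z)y_n ⇒ h·k2=z(1+7/11z)y_n
  y_{n+1}/y_n = 1 + 14/25z + 11/25z(1+7/11z) = 1 + z + 7/25z²
  so R(z) = 1 + z + 7/25z².

Need |R(x)|<1, x<0.
x=-1.23: |R|=0.1936
R=1: x+7/25x²=0 ⇒ x=−25/7=-3.5714; min R=1−1/(4·7/25)=0.1071>−1
Confirm numerically:
  x=-1.965: |R|=0.11614 <1
  x=-1.882: |R|=0.10974 <1
  x=-1.565: |R|=0.12078 <1
  x=-4.127: |R|=1.64200 >1
  x=-3.723: |R|=1.15800 >1
  x=-3.686: |R|=1.11825 >1
So |R|<1 on (-3.5714, 0).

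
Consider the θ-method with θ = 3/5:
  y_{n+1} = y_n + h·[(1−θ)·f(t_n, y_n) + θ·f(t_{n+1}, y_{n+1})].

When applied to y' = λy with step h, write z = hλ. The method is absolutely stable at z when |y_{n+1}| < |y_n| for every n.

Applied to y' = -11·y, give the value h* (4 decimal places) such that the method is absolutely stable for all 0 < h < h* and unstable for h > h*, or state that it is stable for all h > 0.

Test eqn y'=λy, z=hλ:
  y_{n+1} = y_n + z·[2/5·y_n + 3/5·y_{n+1}] ⇒ (1 − 3/5z)y_{n+1} = (1 + 2/5z)y_n
  ⇒ R(z) = (1 + 2/5z)/(1 − 3/5z).

Find x<0 with |R(x)|<1.
x=-0.53: |R|=0.5979
x=-2: |R|=0.0909
x=-10: |R|=0.4286
x=-100: |R|=0.6393
θ=3/5≥1/2 ⇒ |1+2/5x|<|1−3/5x| ∀x<0 ⇒ stable on all of ℝ⁻.

interval (−∞, 0). Any h>0 works for λ=-11.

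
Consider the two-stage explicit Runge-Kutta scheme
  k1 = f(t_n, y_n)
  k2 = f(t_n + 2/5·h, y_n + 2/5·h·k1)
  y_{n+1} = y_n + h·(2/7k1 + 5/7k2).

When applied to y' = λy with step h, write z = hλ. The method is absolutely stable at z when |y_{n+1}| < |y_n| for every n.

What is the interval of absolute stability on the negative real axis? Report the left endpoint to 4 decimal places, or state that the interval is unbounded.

Set f=λy, z=hλ:
  k1=λy_n ⇒ h·k1=z·y_n;  k2=λ(1+2/5z)y_n ⇒ h·k2=z(1+2/5z)y_n
  y_{n+1}/y_n = 1 + 2/7z + 5/7z(1+2/5z) = 1 + z + 2/7z²
  R(z) = 1 + z + 2/7z².

Need |R(x)|<1, x<0.
x=-1.53: |R|=0.1388
R=1: x+2/7x²=0 ⇒ x=−7/2=-3.5000; min R=1−1/(4·2/7)=0.1250>−1
Confirm numerically:
  x=-2.635: |R|=0.34878 <1
  x=-2.571: |R|=0.31758 <1
  x=-2.340: |R|=0.22446 <1
  x=-1.534: |R|=0.13833 <1
  x=-4.027: |R|=1.60635 >1
  x=-3.764: |R|=1.28391 >1
So |R|<1 on (-3.5000, 0).

z∈(-3.5000,0).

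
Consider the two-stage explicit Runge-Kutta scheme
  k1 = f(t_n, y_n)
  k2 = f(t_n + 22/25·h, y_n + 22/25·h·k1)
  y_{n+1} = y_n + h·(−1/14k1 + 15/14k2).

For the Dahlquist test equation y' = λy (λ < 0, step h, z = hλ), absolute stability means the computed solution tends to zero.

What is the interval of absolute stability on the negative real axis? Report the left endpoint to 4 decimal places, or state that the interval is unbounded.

On y'=λy, z=hλ:
  k1=λy_n ⇒ h·k1=z·y_n;  k2=λ(1+22/25z)y_n ⇒ h·k2=z(1+22/25z)y_n
  y_{n+1}/y_n = 1 − 1/14z + 15/14z(1+22/25z) = 1 + z + 33/35z²
  Hence R(z) = 1 + z + 33/35z².

Solve |R(x)|<1 on ℝ⁻.
x=-1.63: |R|=1.8751
R=1: x+33/35x²=0 ⇒ x=−35/33=-1.0606; min R=1−1/(4·33/35)=0.7348>−1
Confirm numerically:
  x=-0.716: |R|=0.76736 <1
  x=-0.710: |R|=0.76529 <1
  x=-0.614: |R|=0.74145 <1
  x=-0.475: |R|=0.73773 <1
  x=-1.627: |R|=1.86886 >1
  x=-1.335: |R|=1.34538 >1
  x=-1.308: |R|=1.30510 >1
So |R|<1 on (-1.0606, 0).

z∈(-1.0606,0).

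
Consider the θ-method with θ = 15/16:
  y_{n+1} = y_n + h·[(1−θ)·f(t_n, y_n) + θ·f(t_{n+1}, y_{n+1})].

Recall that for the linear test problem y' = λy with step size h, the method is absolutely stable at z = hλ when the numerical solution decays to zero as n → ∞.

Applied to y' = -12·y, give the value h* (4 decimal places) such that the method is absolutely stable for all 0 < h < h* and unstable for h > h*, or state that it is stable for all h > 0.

Test eqn y'=λy, z=hλ:
  y_{n+1} = y_n + z·[1/16·y_n + 15/16·y_{n+1}] ⇒ (1 − 15/16z)y_{n+1} = (1 + 1/16z)y_n
  R(z) = (1 + 1/16z)/(1 − 15/16z).

Boundary: |R(x)|=1, x<0.
x=-0.6: |R|=0.6160
x=-2: |R|=0.3043
x=-10: |R|=0.0361
x=-100: |R|=0.0554
θ=15/16≥1/2 ⇒ |1+1/16x|<|1−15/16x| ∀x<0 ⇒ unbounded interval.

interval (−∞, 0). Any h>0 works for λ=-12.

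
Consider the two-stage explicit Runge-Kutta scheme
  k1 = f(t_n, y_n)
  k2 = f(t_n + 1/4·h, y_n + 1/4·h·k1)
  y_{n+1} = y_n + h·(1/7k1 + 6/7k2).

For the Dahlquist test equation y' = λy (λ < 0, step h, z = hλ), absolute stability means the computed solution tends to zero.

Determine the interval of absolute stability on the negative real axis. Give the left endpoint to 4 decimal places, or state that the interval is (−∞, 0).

With y'=λy (z=hλ):
  k1=λy_n ⇒ h·k1=z·y_n;  k2=λ(1+1/4z)y_n ⇒ h·k2=z(1+1/4z)y_n
  y_{n+1}/y_n = 1 + 1/7z + 6/7z(1+1/4z) = 1 + z + 3/14z²
  so R(z) = 1 + z + 3/14z².

Boundary: |R(x)|=1, x<0.
x=-1.73: |R|=0.0887
R=1: x+3/14x²=0 ⇒ x=−14/3=-4.6667; min R=1−1/(4·3/14)=-0.1667>−1
Confirm numerically:
  x=-4.402: |R|=0.75034 <1
  x=-3.520: |R|=0.13509 <1
  x=-3.450: |R|=0.10054 <1
  x=-2.401: |R|=0.16569 <1
  x=-5.040: |R|=1.40320 >1
  x=-5.021: |R|=1.38124 >1
Interval (-4.6667, 0).

z∈(-4.6667,0).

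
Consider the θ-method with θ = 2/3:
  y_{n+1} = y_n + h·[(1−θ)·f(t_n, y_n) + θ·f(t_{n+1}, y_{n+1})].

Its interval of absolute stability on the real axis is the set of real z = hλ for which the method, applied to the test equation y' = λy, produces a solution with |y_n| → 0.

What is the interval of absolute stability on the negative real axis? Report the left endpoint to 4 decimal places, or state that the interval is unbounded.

On y'=λy, z=hλ:
  y_{n+1} = y_n + z·[1/3·y_n + 2/3·y_{n+1}] ⇒ (1 − 2/3z)y_{n+1} = (1 + 1/3z)y_n
  R(z) = (1 + 1/3z)/(1 − 2/3z).

Solve |R(x)|<1 on ℝ⁻.
x=-1.61: |R|=0.2235
x=-2: |R|=0.1429
x=-10: |R|=0.3043
x=-100: |R|=0.4778
θ=2/3≥1/2 ⇒ |1+1/3x|<|1−2/3x| ∀x<0 ⇒ stable on all of ℝ⁻.

(−∞, 0) — no finite endpoint.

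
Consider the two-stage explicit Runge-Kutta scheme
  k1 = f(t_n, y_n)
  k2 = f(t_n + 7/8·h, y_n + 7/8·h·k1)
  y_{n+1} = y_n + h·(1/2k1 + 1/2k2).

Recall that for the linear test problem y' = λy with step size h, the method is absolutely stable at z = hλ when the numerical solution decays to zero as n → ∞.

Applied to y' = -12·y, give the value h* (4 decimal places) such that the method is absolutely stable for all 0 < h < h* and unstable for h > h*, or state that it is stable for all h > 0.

On y'=λy, z=hλ:
  k1=λy_n ⇒ h·k1=z·y_n;  k2=λ(1+7/8z)y_n ⇒ h·k2=z(1+7/8z)y_n
  y_{n+1}/y_n = 1 + 1/2z + 1/2z(1+7/8z) = 1 + z + 7/16z²
  Hence R(z) = 1 + z + 7/16z².

Find x<0 with |R(x)|<1.
x=-0.7: |R|=0.5144
R=1: x+7/16x²=0 ⇒ x=−16/7=-2.2857; min R=1−1/(4·7/16)=0.4286>−1
Confirm numerically:
  x=-1.634: |R|=0.53411 <1
  x=-1.386: |R|=0.45444 <1
  x=-1.157: |R|=0.42866 <1
  x=-2.475: |R|=1.20496 >1
  x=-2.470: |R|=1.19914 >1
So |R|<1 on (-2.2857, 0).

(-2.2857,0); λ=-12 ⇒ h* = (16/7)/12 = 0.1905.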